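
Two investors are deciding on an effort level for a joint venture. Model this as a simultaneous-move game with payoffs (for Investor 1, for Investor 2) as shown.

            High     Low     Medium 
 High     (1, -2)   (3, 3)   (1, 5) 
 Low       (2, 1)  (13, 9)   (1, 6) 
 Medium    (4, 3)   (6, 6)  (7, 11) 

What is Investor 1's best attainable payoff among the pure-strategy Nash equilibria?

Both Low is a pure NE (Investor 1: 13 ≥ 6; Investor 2: 9 ≥ 6). Investor 1 gets 13.
Both Medium is a pure NE (Investor 1: 7 ≥ 1; Investor 2: 11 ≥ 6). Investor 1 gets 7.
Every other cell has a profitable deviation for at least one player. Highest of {13, 7} is 13.

13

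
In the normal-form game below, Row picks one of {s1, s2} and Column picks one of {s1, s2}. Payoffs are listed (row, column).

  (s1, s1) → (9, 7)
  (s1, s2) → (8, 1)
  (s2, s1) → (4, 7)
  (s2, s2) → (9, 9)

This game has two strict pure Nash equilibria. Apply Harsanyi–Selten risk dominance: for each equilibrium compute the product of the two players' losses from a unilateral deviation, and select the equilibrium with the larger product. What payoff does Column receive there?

7

At both s1: Row loses 9 − 4 = 5 by deviating; Column loses 7 − 1 = 6. Product = 5·6 = 30.
At both s2: Row loses 9 − 8 = 1 by deviating; Column loses 9 − 7 = 2. Product = 1·2 = 2.
30 > 2, so both s1 is risk-dominant. Column's payoff there is 7.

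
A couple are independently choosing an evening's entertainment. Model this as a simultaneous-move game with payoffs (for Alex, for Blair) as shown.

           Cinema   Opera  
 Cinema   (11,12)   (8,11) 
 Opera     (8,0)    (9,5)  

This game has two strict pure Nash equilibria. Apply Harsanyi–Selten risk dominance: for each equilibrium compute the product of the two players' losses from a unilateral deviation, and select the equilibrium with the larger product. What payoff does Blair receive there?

At both Cinema: Alex loses 11 − 8 = 3 by deviating; Blair loses 12 − 11 = 1. Product = 3·1 = 3.
At both Opera: Alex loses 9 − 8 = 1 by deviating; Blair loses 5 − 0 = 5. Product = 1·5 = 5.
5 > 3, so both Opera is risk-dominant. Blair's payoff there is 5.

5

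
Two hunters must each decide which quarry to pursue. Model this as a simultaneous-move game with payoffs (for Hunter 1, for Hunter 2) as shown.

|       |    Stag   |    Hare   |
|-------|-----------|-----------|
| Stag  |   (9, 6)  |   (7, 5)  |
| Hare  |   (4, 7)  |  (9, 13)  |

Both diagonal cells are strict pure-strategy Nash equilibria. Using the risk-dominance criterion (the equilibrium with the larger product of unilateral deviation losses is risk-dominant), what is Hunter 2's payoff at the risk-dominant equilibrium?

13

At both Stag: Hunter 1 loses 9 − 4 = 5 by deviating; Hunter 2 loses 6 − 5 = 1. Product = 5·1 = 5.
At both Hare: Hunter 1 loses 9 − 7 = 2 by deviating; Hunter 2 loses 13 − 7 = 6. Product = 2·6 = 12.
12 > 5, so both Hare is risk-dominant. Hunter 2's payoff there is 13.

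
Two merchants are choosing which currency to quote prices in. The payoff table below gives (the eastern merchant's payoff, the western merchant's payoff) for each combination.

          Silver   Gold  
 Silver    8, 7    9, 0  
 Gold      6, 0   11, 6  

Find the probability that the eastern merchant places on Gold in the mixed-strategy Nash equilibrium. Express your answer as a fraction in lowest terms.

The eastern merchant's mix p on Silver must make the western merchant indifferent between Silver and Gold.
The western merchant's payoff from Silver: 7p + 0(1−p). From Gold: 0p + 6(1−p).
Set equal: 7p = 6(1−p) → p = 6/13.
Probability on Gold is 1 − 6/13 = 7/13.

7/13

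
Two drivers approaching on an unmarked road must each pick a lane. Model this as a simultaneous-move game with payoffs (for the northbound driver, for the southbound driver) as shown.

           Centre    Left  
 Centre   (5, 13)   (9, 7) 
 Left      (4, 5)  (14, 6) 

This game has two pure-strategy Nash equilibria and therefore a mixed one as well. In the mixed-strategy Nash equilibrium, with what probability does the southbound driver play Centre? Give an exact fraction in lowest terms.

The southbound driver's mix q on Centre must make the northbound driver indifferent between Centre and Left.
The northbound driver's payoff from Centre: 5q + 9(1−q). From Left: 4q + 14(1−q).
Set equal: 1q = 5(1−q) → q = 5/6.

5/6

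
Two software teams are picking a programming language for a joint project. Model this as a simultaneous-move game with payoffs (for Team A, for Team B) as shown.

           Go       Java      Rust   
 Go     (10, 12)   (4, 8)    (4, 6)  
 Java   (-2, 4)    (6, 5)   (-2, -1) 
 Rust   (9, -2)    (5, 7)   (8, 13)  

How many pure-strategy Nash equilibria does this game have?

3

Both Go: Team A gets 10 (best alternative 9); Team B gets 12 (best alternative 8). Neither deviates — NE.
Both Java: Team A gets 6 (best alternative 5); Team B gets 5 (best alternative 4). Neither deviates — NE.
Both Rust: Team A gets 8 (best alternative 4); Team B gets 13 (best alternative 7). Neither deviates — NE.
(Rust, Go) is not a NE: Team A would switch to Go (10 > 9).
No other cell survives both best-response checks, so there are 3 pure NE.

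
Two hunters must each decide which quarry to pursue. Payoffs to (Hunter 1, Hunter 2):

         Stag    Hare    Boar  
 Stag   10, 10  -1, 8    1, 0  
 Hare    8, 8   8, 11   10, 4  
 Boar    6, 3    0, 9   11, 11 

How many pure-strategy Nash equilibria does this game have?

Both Stag: Hunter 1 gets 10 (best alternative 8); Hunter 2 gets 10 (best alternative 8). Neither deviates — NE.
Both Hare: Hunter 1 gets 8 (best alternative 0); Hunter 2 gets 11 (best alternative 8). Neither deviates — NE.
Both Boar: Hunter 1 gets 11 (best alternative 10); Hunter 2 gets 11 (best alternative 9). Neither deviates — NE.
(Hare, Stag) is not a NE: Hunter 1 would switch to Stag (10 > 8).
No other cell survives both best-response checks, so there are 3 pure NE.

3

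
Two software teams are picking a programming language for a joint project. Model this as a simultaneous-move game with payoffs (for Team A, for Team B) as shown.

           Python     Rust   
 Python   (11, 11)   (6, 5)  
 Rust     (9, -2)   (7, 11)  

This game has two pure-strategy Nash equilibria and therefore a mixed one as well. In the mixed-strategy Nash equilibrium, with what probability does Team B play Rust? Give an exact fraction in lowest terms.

2/3

Team B's mix q on Python must make Team A indifferent between Python and Rust.
Team A's payoff from Python: 11q + 6(1−q). From Rust: 9q + 7(1−q).
Set equal: 2q = 1(1−q) → q = 1/3.
Probability on Rust is 1 − 1/3 = 2/3.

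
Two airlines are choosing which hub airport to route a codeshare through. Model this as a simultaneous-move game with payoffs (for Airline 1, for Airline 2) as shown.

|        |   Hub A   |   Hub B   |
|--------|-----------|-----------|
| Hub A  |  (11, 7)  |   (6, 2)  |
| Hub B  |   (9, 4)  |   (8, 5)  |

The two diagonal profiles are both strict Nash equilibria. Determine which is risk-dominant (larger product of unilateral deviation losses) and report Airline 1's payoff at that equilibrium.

At both Hub A: Airline 1 loses 11 − 9 = 2 by deviating; Airline 2 loses 7 − 2 = 5. Product = 2·5 = 10.
At both Hub B: Airline 1 loses 8 − 6 = 2 by deviating; Airline 2 loses 5 − 4 = 1. Product = 2·1 = 2.
10 > 2, so both Hub A is risk-dominant. Airline 1's payoff there is 11.

11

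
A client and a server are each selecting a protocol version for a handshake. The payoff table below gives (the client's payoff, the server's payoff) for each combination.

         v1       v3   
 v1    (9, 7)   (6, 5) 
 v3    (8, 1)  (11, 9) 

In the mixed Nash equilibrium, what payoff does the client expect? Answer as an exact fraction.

The server mixes with probability q on v1, chosen so the client is indifferent: 9q + 6(1−q) = 8q + 11(1−q) gives q = 5/6.
The client's expected payoff (from either row, since indifferent) is 9·5/6 + 6·1/6 = 17/2.

17/2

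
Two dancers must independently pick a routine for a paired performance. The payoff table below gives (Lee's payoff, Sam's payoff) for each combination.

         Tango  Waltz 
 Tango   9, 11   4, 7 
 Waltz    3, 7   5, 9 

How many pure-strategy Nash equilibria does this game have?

2

Both Tango: Lee gets 9 (best alternative 3); Sam gets 11 (best alternative 7). Neither deviates — NE.
Both Waltz: Lee gets 5 (best alternative 4); Sam gets 9 (best alternative 7). Neither deviates — NE.
(Tango, Waltz) is not a NE: Lee would switch to Waltz (5 > 4).
No other cell survives both best-response checks, so there are 2 pure NE.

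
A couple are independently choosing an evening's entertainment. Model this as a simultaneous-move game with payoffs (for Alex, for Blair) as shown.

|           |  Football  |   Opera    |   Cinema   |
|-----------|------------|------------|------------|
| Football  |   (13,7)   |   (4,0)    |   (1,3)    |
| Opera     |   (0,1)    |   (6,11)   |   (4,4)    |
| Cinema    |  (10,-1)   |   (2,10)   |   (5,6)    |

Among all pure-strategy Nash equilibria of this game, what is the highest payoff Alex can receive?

13

Both Football is a pure NE (Alex: 13 ≥ 10; Blair: 7 ≥ 3). Alex gets 13.
Both Opera is a pure NE (Alex: 6 ≥ 4; Blair: 11 ≥ 4). Alex gets 6.
Every other cell has a profitable deviation for at least one player. Highest of {13, 6} is 13.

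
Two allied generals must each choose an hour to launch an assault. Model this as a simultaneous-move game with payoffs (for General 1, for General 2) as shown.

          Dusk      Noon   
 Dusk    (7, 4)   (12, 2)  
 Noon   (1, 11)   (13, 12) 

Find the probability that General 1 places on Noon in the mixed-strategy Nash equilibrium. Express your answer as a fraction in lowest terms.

2/3

General 1's mix p on Dusk must make General 2 indifferent between Dusk and Noon.
General 2's payoff from Dusk: 4p + 11(1−p). From Noon: 2p + 12(1−p).
Set equal: 2p = 1(1−p) → p = 1/3.
Probability on Noon is 1 − 1/3 = 2/3.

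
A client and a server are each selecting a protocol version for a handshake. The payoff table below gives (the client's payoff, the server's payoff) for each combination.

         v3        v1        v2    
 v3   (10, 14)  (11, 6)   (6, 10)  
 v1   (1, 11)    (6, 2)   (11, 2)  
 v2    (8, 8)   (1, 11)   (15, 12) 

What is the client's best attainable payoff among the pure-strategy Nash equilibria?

Both v3 is a pure NE (the client: 10 ≥ 8; the server: 14 ≥ 10). The client gets 10.
Both v2 is a pure NE (the client: 15 ≥ 11; the server: 12 ≥ 11). The client gets 15.
Every other cell has a profitable deviation for at least one player. Highest of {10, 15} is 15.

15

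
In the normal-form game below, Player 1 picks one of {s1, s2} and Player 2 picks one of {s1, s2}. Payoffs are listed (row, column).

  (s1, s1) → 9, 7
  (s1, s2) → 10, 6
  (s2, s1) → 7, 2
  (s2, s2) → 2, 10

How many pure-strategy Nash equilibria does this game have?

Both s1: Player 1 gets 9 (best alternative 7); Player 2 gets 7 (best alternative 6). Neither deviates — NE.
Both s2 is not a NE: Player 1 would switch to s1 (10 > 2).
No other cell survives both best-response checks, so there is 1 pure NE.

1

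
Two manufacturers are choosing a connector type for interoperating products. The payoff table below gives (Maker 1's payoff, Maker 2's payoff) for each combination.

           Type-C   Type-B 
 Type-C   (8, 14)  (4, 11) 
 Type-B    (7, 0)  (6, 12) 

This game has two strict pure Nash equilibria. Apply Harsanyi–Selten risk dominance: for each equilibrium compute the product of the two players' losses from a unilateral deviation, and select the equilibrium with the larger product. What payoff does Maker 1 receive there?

6

At both Type-C: Maker 1 loses 8 − 7 = 1 by deviating; Maker 2 loses 14 − 11 = 3. Product = 1·3 = 3.
At both Type-B: Maker 1 loses 6 − 4 = 2 by deviating; Maker 2 loses 12 − 0 = 12. Product = 2·12 = 24.
24 > 3, so both Type-B is risk-dominant. Maker 1's payoff there is 6.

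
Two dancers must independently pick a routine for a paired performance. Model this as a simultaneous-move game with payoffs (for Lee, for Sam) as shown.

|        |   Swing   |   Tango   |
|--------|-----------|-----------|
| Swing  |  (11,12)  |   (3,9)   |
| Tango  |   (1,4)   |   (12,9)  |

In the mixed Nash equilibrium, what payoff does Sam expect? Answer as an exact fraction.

9

Lee mixes with probability p on Swing, chosen so Sam is indifferent: 12p + 4(1−p) = 9p + 9(1−p) gives p = 5/8.
Sam's expected payoff is 12·5/8 + 4·3/8 = 9.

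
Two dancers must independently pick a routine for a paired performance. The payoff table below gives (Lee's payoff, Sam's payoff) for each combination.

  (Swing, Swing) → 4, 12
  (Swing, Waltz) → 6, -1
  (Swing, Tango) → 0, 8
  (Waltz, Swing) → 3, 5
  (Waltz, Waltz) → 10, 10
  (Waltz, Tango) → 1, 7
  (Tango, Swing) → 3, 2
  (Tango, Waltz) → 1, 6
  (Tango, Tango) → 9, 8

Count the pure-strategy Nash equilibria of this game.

Both Swing: Lee gets 4 (best alternative 3); Sam gets 12 (best alternative 8). Neither deviates — NE.
Both Waltz: Lee gets 10 (best alternative 6); Sam gets 10 (best alternative 7). Neither deviates — NE.
Both Tango: Lee gets 9 (best alternative 1); Sam gets 8 (best alternative 6). Neither deviates — NE.
(Waltz, Tango) is not a NE: Lee would switch to Tango (9 > 1).
No other cell survives both best-response checks, so there are 3 pure NE.

3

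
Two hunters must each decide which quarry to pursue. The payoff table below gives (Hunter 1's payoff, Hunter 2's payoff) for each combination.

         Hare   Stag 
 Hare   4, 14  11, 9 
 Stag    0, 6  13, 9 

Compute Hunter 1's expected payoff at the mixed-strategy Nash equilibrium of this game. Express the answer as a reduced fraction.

26/3

Hunter 2 mixes with probability q on Hare, chosen so Hunter 1 is indifferent: 4q + 11(1−q) = 0q + 13(1−q) gives q = 1/3.
Hunter 1's expected payoff (from either row, since indifferent) is 4·1/3 + 11·2/3 = 26/3.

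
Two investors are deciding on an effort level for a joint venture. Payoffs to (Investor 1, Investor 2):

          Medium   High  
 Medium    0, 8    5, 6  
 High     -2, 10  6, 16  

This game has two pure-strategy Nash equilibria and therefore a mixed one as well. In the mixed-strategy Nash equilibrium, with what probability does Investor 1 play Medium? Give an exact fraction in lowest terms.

3/4

Investor 1's mix p on Medium must make Investor 2 indifferent between Medium and High.
Investor 2's payoff from Medium: 8p + 10(1−p). From High: 6p + 16(1−p).
Set equal: 2p = 6(1−p) → p = 6/8 = 3/4.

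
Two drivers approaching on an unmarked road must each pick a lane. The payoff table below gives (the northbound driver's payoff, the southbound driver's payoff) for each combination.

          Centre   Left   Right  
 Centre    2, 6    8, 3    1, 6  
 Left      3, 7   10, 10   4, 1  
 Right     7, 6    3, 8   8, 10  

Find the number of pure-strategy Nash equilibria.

Both Left: the northbound driver gets 10 (best alternative 8); the southbound driver gets 10 (best alternative 7). Neither deviates — NE.
Both Right: the northbound driver gets 8 (best alternative 4); the southbound driver gets 10 (best alternative 8). Neither deviates — NE.
Both Centre is not a NE: the northbound driver would switch to Right (7 > 2).
No other cell survives both best-response checks, so there are 2 pure NE.

2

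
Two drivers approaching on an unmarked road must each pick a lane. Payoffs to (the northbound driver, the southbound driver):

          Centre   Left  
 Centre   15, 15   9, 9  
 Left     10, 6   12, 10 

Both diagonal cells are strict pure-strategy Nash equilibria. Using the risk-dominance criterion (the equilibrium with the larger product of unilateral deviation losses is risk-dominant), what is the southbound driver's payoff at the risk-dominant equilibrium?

15

At both Centre: the northbound driver loses 15 − 10 = 5 by deviating; the southbound driver loses 15 − 9 = 6. Product = 5·6 = 30.
At both Left: the northbound driver loses 12 − 9 = 3 by deviating; the southbound driver loses 10 − 6 = 4. Product = 3·4 = 12.
30 > 12, so both Centre is risk-dominant. The southbound driver's payoff there is 15.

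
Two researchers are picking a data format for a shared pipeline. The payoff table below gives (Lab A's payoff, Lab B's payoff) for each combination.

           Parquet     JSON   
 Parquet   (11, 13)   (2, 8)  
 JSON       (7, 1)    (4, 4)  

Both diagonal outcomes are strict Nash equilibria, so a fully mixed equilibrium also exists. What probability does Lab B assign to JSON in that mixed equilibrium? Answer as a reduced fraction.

Lab B's mix q on Parquet must make Lab A indifferent between Parquet and JSON.
Lab A's payoff from Parquet: 11q + 2(1−q). From JSON: 7q + 4(1−q).
Set equal: 4q = 2(1−q) → q = 2/6 = 1/3.
Probability on JSON is 1 − 1/3 = 2/3.

2/3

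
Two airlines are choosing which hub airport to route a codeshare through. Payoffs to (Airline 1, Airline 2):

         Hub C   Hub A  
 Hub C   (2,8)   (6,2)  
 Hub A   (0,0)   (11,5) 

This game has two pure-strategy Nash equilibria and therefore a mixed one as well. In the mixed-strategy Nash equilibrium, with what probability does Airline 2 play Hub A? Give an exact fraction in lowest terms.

2/7

Airline 2's mix q on Hub C must make Airline 1 indifferent between Hub C and Hub A.
Airline 1's payoff from Hub C: 2q + 6(1−q). From Hub A: 0q + 11(1−q).
Set equal: 2q = 5(1−q) → q = 5/7.
Probability on Hub A is 1 − 5/7 = 2/7.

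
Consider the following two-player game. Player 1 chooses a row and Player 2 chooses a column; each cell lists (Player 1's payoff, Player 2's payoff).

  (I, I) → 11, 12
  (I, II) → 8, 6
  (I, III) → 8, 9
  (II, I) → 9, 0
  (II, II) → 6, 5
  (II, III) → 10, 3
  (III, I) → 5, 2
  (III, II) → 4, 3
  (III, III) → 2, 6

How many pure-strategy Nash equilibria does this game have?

Both I: Player 1 gets 11 (best alternative 9); Player 2 gets 12 (best alternative 9). Neither deviates — NE.
Both II is not a NE: Player 1 would switch to I (8 > 6).
No other cell survives both best-response checks, so there is 1 pure NE.

1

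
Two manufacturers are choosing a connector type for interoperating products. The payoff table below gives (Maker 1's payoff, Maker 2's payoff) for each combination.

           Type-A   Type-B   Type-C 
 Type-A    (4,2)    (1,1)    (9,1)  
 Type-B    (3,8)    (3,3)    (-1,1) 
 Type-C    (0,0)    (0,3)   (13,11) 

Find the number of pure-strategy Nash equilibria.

Both Type-A: Maker 1 gets 4 (best alternative 3); Maker 2 gets 2 (best alternative 1). Neither deviates — NE.
Both Type-C: Maker 1 gets 13 (best alternative 9); Maker 2 gets 11 (best alternative 3). Neither deviates — NE.
Both Type-B is not a NE: Maker 2 would switch to Type-A (8 > 3).
No other cell survives both best-response checks, so there are 2 pure NE.

2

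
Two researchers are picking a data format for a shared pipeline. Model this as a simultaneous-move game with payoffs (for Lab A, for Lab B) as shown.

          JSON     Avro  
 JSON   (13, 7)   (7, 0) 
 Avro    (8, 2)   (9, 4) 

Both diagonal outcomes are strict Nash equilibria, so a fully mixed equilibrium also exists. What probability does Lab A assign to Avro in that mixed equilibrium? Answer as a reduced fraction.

7/9

Lab A's mix p on JSON must make Lab B indifferent between JSON and Avro.
Lab B's payoff from JSON: 7p + 2(1−p). From Avro: 0p + 4(1−p).
Set equal: 7p = 2(1−p) → p = 2/9.
Probability on Avro is 1 − 2/9 = 7/9.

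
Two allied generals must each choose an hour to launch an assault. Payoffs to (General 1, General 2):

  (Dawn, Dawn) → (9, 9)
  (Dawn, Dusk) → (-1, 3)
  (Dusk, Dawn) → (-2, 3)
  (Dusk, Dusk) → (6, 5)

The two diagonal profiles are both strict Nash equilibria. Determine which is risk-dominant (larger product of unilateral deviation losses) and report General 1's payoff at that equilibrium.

9

At both Dawn: General 1 loses 9 − (-2) = 11 by deviating; General 2 loses 9 − 3 = 6. Product = 11·6 = 66.
At both Dusk: General 1 loses 6 − (-1) = 7 by deviating; General 2 loses 5 − 3 = 2. Product = 7·2 = 14.
66 > 14, so both Dawn is risk-dominant. General 1's payoff there is 9.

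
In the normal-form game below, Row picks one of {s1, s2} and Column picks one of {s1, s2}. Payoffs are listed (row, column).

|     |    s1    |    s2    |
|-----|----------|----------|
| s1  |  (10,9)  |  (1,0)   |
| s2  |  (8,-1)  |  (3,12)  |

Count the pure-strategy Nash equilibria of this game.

Both s1: Row gets 10 (best alternative 8); Column gets 9 (best alternative 0). Neither deviates — NE.
Both s2: Row gets 3 (best alternative 1); Column gets 12 (best alternative -1). Neither deviates — NE.
(s2, s1) is not a NE: Row would switch to s1 (10 > 8).
No other cell survives both best-response checks, so there are 2 pure NE.

2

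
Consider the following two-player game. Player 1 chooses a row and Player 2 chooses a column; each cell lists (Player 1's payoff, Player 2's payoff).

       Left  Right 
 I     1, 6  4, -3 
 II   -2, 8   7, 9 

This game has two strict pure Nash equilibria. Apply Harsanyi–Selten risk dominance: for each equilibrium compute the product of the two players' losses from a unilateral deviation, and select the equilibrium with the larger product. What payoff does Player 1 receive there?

At (I, Left): Player 1 loses 1 − (-2) = 3 by deviating; Player 2 loses 6 − (-3) = 9. Product = 3·9 = 27.
At (II, Right): Player 1 loses 7 − 4 = 3 by deviating; Player 2 loses 9 − 8 = 1. Product = 3·1 = 3.
27 > 3, so (I, Left) is risk-dominant. Player 1's payoff there is 1.

1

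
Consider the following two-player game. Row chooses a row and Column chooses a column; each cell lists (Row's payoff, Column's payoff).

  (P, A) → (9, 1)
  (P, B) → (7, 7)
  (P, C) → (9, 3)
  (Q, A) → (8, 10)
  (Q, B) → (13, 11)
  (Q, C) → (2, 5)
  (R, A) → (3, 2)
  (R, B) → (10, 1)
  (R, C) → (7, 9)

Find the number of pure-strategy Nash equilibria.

1

(Q, B): Row gets 13 (best alternative 10); Column gets 11 (best alternative 10). Neither deviates — NE.
(R, C) is not a NE: Row would switch to P (9 > 7).
No other cell survives both best-response checks, so there is 1 pure NE.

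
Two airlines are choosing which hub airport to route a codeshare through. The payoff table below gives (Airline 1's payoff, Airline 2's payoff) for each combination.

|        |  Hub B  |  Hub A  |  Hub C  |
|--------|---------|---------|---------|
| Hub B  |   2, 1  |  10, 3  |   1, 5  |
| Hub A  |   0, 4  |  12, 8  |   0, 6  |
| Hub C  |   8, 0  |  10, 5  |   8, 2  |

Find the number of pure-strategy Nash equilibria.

Both Hub A: Airline 1 gets 12 (best alternative 10); Airline 2 gets 8 (best alternative 6). Neither deviates — NE.
Both Hub B is not a NE: Airline 1 would switch to Hub C (8 > 2).
No other cell survives both best-response checks, so there is 1 pure NE.

1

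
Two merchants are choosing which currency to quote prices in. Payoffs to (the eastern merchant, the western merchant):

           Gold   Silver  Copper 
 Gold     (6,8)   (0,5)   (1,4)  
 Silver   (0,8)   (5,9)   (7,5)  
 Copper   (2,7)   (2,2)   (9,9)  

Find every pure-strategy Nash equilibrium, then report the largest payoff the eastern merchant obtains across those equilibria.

Both Gold is a pure NE (the eastern merchant: 6 ≥ 2; the western merchant: 8 ≥ 5). The eastern merchant gets 6.
Both Silver is a pure NE (the eastern merchant: 5 ≥ 2; the western merchant: 9 ≥ 8). The eastern merchant gets 5.
Both Copper is a pure NE (the eastern merchant: 9 ≥ 7; the western merchant: 9 ≥ 7). The eastern merchant gets 9.
Every other cell has a profitable deviation for at least one player. Highest of {6, 5, 9} is 9.

9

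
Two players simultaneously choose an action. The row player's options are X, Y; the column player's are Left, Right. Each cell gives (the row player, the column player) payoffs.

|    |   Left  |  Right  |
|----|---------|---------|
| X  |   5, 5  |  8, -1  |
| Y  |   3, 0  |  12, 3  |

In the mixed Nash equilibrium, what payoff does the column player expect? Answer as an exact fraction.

5/3

The row player mixes with probability p on X, chosen so the column player is indifferent: 5p + 0(1−p) = (-1)p + 3(1−p) gives p = 1/3.
The column player's expected payoff is 5·1/3 + 0·2/3 = 5/3.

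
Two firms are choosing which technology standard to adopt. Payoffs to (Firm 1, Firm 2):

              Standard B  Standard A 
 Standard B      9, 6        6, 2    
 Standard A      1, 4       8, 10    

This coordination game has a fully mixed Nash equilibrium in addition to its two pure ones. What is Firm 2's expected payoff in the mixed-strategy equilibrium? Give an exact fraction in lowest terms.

Firm 1 mixes with probability p on Standard B, chosen so Firm 2 is indifferent: 6p + 4(1−p) = 2p + 10(1−p) gives p = 3/5.
Firm 2's expected payoff is 6·3/5 + 4·2/5 = 26/5.

26/5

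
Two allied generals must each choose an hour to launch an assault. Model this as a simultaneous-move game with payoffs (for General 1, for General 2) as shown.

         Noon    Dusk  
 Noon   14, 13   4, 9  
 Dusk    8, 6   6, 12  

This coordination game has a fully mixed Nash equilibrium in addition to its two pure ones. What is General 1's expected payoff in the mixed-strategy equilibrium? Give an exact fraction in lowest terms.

General 2 mixes with probability q on Noon, chosen so General 1 is indifferent: 14q + 4(1−q) = 8q + 6(1−q) gives q = 1/4.
General 1's expected payoff (from either row, since indifferent) is 14·1/4 + 4·3/4 = 13/2.

13/2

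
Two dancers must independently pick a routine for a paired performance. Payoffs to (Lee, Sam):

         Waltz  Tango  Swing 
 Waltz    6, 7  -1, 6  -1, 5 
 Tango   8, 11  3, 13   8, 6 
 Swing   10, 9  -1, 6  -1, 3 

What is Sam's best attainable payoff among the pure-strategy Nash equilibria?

Both Tango is a pure NE (Lee: 3 ≥ -1; Sam: 13 ≥ 11). Sam gets 13.
(Swing, Waltz) is a pure NE (Lee: 10 ≥ 8; Sam: 9 ≥ 6). Sam gets 9.
Every other cell has a profitable deviation for at least one player. Highest of {13, 9} is 13.

13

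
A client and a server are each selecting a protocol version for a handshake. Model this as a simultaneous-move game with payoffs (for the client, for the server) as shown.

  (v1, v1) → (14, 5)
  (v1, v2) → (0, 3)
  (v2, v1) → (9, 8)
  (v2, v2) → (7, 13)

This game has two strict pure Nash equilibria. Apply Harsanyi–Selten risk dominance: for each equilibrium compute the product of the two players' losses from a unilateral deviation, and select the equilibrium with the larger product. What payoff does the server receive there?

13

At both v1: the client loses 14 − 9 = 5 by deviating; the server loses 5 − 3 = 2. Product = 5·2 = 10.
At both v2: the client loses 7 − 0 = 7 by deviating; the server loses 13 − 8 = 5. Product = 7·5 = 35.
35 > 10, so both v2 is risk-dominant. The server's payoff there is 13.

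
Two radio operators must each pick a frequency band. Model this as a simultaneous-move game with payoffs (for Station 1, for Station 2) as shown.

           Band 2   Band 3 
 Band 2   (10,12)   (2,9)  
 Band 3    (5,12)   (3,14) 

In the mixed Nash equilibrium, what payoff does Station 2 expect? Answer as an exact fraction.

Station 1 mixes with probability p on Band 2, chosen so Station 2 is indifferent: 12p + 12(1−p) = 9p + 14(1−p) gives p = 2/5.
Station 2's expected payoff is 12·2/5 + 12·3/5 = 12.

12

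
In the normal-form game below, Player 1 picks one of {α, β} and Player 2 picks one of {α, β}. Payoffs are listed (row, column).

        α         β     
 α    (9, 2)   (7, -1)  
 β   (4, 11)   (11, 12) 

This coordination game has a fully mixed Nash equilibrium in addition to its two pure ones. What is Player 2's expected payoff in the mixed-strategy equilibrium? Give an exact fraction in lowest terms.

35/4

Player 1 mixes with probability p on α, chosen so Player 2 is indifferent: 2p + 11(1−p) = (-1)p + 12(1−p) gives p = 1/4.
Player 2's expected payoff is 2·1/4 + 11·3/4 = 35/4.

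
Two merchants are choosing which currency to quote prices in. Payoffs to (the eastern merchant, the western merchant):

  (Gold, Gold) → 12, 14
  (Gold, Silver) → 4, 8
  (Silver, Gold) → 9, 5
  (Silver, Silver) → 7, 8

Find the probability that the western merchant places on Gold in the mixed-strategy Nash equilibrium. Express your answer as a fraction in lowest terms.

1/2

The western merchant's mix q on Gold must make the eastern merchant indifferent between Gold and Silver.
The eastern merchant's payoff from Gold: 12q + 4(1−q). From Silver: 9q + 7(1−q).
Set equal: 3q = 3(1−q) → q = 3/6 = 1/2.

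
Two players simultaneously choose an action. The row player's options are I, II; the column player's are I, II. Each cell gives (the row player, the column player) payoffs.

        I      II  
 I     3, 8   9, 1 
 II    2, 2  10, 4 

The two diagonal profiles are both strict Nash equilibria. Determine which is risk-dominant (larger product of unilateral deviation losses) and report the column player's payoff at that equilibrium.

At both I: the row player loses 3 − 2 = 1 by deviating; the column player loses 8 − 1 = 7. Product = 1·7 = 7.
At both II: the row player loses 10 − 9 = 1 by deviating; the column player loses 4 − 2 = 2. Product = 1·2 = 2.
7 > 2, so both I is risk-dominant. The column player's payoff there is 8.

8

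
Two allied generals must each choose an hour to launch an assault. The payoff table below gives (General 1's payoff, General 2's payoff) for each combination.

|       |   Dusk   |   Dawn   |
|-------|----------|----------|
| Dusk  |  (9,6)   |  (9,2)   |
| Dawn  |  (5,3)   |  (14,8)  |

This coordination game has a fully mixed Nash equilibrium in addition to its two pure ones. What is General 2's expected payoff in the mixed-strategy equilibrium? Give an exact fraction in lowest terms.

General 1 mixes with probability p on Dusk, chosen so General 2 is indifferent: 6p + 3(1−p) = 2p + 8(1−p) gives p = 5/9.
General 2's expected payoff is 6·5/9 + 3·4/9 = 14/3.

14/3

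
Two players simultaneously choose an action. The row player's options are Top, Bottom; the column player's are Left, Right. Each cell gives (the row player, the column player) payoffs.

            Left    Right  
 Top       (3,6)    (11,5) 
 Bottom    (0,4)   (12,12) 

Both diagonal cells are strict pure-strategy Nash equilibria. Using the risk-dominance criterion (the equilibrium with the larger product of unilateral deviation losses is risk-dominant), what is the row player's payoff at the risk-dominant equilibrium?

At (Top, Left): the row player loses 3 − 0 = 3 by deviating; the column player loses 6 − 5 = 1. Product = 3·1 = 3.
At (Bottom, Right): the row player loses 12 − 11 = 1 by deviating; the column player loses 12 − 4 = 8. Product = 1·8 = 8.
8 > 3, so (Bottom, Right) is risk-dominant. The row player's payoff there is 12.

12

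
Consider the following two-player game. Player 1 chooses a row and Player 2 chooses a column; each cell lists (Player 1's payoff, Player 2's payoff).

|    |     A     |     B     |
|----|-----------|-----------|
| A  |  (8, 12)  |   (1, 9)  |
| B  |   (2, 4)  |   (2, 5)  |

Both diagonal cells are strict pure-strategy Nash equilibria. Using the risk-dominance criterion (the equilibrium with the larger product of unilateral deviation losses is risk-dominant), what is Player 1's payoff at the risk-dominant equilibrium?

At both A: Player 1 loses 8 − 2 = 6 by deviating; Player 2 loses 12 − 9 = 3. Product = 6·3 = 18.
At both B: Player 1 loses 2 − 1 = 1 by deviating; Player 2 loses 5 − 4 = 1. Product = 1·1 = 1.
18 > 1, so both A is risk-dominant. Player 1's payoff there is 8.

8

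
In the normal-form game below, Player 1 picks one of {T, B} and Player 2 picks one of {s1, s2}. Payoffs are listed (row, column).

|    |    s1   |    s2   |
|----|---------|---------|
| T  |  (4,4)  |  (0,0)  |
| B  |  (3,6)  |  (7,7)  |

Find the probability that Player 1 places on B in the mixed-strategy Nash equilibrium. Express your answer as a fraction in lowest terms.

Player 1's mix p on T must make Player 2 indifferent between s1 and s2.
Player 2's payoff from s1: 4p + 6(1−p). From s2: 0p + 7(1−p).
Set equal: 4p = 1(1−p) → p = 1/5.
Probability on B is 1 − 1/5 = 4/5.

4/5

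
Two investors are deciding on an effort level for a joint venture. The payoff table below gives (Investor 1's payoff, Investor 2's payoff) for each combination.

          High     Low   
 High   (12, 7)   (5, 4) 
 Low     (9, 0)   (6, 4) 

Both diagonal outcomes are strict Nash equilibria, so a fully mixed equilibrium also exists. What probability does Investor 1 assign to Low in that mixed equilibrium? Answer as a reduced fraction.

Investor 1's mix p on High must make Investor 2 indifferent between High and Low.
Investor 2's payoff from High: 7p + 0(1−p). From Low: 4p + 4(1−p).
Set equal: 3p = 4(1−p) → p = 4/7.
Probability on Low is 1 − 4/7 = 3/7.

3/7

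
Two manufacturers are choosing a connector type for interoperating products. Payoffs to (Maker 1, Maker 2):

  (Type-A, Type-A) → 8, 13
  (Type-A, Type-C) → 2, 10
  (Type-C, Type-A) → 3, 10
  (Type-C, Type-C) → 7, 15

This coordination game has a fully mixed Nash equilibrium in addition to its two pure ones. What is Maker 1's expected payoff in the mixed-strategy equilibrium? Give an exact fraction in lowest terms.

5

Maker 2 mixes with probability q on Type-A, chosen so Maker 1 is indifferent: 8q + 2(1−q) = 3q + 7(1−q) gives q = 1/2.
Maker 1's expected payoff (from either row, since indifferent) is 8·1/2 + 2·1/2 = 5.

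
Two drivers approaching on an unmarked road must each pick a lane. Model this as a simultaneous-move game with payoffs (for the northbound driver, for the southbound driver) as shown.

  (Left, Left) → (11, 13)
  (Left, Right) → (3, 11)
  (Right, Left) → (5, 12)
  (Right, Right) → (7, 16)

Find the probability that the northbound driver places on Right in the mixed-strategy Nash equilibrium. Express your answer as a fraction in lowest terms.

The northbound driver's mix p on Left must make the southbound driver indifferent between Left and Right.
The southbound driver's payoff from Left: 13p + 12(1−p). From Right: 11p + 16(1−p).
Set equal: 2p = 4(1−p) → p = 4/6 = 2/3.
Probability on Right is 1 − 2/3 = 1/3.

1/3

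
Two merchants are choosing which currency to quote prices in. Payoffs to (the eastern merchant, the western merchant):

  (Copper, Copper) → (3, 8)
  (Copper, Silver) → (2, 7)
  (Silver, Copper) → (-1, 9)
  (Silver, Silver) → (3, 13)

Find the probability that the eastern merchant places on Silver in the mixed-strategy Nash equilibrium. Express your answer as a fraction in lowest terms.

The eastern merchant's mix p on Copper must make the western merchant indifferent between Copper and Silver.
The western merchant's payoff from Copper: 8p + 9(1−p). From Silver: 7p + 13(1−p).
Set equal: 1p = 4(1−p) → p = 4/5.
Probability on Silver is 1 − 4/5 = 1/5.

1/5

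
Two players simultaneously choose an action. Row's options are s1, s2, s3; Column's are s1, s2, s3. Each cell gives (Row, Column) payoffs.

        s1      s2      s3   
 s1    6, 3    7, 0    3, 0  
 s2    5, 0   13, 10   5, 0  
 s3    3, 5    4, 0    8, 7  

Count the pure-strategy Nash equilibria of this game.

3

Both s1: Row gets 6 (best alternative 5); Column gets 3 (best alternative 0). Neither deviates — NE.
Both s2: Row gets 13 (best alternative 7); Column gets 10 (best alternative 0). Neither deviates — NE.
Both s3: Row gets 8 (best alternative 5); Column gets 7 (best alternative 5). Neither deviates — NE.
(s1, s3) is not a NE: Row would switch to s3 (8 > 3).
No other cell survives both best-response checks, so there are 3 pure NE.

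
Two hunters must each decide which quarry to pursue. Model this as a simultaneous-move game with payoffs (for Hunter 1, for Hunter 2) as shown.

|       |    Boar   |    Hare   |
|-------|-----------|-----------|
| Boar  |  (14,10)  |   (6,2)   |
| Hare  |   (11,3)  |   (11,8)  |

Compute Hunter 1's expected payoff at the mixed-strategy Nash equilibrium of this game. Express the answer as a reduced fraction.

11

Hunter 2 mixes with probability q on Boar, chosen so Hunter 1 is indifferent: 14q + 6(1−q) = 11q + 11(1−q) gives q = 5/8.
Hunter 1's expected payoff (from either row, since indifferent) is 14·5/8 + 6·3/8 = 11.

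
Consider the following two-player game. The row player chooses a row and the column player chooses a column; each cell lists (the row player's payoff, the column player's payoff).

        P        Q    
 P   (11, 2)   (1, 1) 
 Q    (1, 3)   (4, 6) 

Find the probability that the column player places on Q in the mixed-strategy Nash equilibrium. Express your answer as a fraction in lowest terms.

The column player's mix q on P must make the row player indifferent between P and Q.
The row player's payoff from P: 11q + 1(1−q). From Q: 1q + 4(1−q).
Set equal: 10q = 3(1−q) → q = 3/13.
Probability on Q is 1 − 3/13 = 10/13.

10/13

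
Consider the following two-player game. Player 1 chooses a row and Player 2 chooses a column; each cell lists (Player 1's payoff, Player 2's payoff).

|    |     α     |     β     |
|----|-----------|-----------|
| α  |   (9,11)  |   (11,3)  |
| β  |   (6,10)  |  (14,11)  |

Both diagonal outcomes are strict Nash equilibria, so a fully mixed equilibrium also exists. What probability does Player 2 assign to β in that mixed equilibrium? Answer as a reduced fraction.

1/2

Player 2's mix q on α must make Player 1 indifferent between α and β.
Player 1's payoff from α: 9q + 11(1−q). From β: 6q + 14(1−q).
Set equal: 3q = 3(1−q) → q = 3/6 = 1/2.
Probability on β is 1 − 1/2 = 1/2.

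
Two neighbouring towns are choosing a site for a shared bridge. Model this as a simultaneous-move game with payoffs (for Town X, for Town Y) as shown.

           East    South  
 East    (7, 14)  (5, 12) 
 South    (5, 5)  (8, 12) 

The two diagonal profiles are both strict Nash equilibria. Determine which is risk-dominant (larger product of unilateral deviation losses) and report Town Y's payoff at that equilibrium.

12

At both East: Town X loses 7 − 5 = 2 by deviating; Town Y loses 14 − 12 = 2. Product = 2·2 = 4.
At both South: Town X loses 8 − 5 = 3 by deviating; Town Y loses 12 − 5 = 7. Product = 3·7 = 21.
21 > 4, so both South is risk-dominant. Town Y's payoff there is 12.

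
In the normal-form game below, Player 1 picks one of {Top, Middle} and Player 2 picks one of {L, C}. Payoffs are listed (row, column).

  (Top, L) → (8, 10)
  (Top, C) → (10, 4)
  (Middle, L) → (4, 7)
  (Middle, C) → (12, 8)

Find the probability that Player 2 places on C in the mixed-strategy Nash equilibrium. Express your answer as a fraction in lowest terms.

2/3

Player 2's mix q on L must make Player 1 indifferent between Top and Middle.
Player 1's payoff from Top: 8q + 10(1−q). From Middle: 4q + 12(1−q).
Set equal: 4q = 2(1−q) → q = 2/6 = 1/3.
Probability on C is 1 − 1/3 = 2/3.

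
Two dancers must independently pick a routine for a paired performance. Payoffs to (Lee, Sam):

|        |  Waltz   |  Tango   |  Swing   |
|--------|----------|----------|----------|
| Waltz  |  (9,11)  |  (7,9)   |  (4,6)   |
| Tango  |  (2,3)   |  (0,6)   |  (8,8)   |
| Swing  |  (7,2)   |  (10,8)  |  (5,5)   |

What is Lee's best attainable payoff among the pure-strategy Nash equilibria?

Both Waltz is a pure NE (Lee: 9 ≥ 7; Sam: 11 ≥ 9). Lee gets 9.
(Tango, Swing) is a pure NE (Lee: 8 ≥ 5; Sam: 8 ≥ 6). Lee gets 8.
(Swing, Tango) is a pure NE (Lee: 10 ≥ 7; Sam: 8 ≥ 5). Lee gets 10.
Every other cell has a profitable deviation for at least one player. Highest of {9, 8, 10} is 10.

10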